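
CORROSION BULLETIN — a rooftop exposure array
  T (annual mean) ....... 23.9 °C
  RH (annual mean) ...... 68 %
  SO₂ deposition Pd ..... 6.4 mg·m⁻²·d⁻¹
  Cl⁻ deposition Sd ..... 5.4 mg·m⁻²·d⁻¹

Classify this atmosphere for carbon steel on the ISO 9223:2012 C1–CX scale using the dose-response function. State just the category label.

carbon steel: f(T) = -0.054·(T−10) [T>10 °C] = -0.7506
  sulphur-dioxide contribution → 8.548 μm/a
  chloride contribution → 7.119 μm/a
  ⇒ r_corr(carbon steel) = 15.67 μm/a
ISO 9223 Table 2 (carbon steel): 1.3 < 15.7 ≤ 25 μm/a ⇒ C2

C2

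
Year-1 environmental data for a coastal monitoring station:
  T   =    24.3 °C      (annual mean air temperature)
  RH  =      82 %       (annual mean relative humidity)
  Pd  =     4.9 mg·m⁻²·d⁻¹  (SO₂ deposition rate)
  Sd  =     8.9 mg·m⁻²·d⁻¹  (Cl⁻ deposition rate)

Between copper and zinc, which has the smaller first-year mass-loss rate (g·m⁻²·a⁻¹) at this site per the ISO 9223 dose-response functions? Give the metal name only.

zinc

copper: f(T) = -0.080·(T−10) [T>10 °C] = -1.1440
  sulphur-dioxide contribution → 0.3221 μm/a
  chloride contribution → 1.165 μm/a
  ⇒ r_corr(copper) = 1.487 μm/a
  mass loss = 1.487 μm/a × 8.96 g/cm³ = 13.32 g·m⁻²·a⁻¹
zinc: f(T) = -0.071·(T−10) [T>10 °C] = -1.0153
  sulphur-dioxide contribution → 0.4088 μm/a
  chloride contribution → 0.925 μm/a
  total first-year rate 1.334 μm/a
  mass loss = 1.334 μm/a × 7.14 g/cm³ = 9.523 g·m⁻²·a⁻¹
Ordering by g·m⁻²·a⁻¹: copper (13.3) > zinc (9.52)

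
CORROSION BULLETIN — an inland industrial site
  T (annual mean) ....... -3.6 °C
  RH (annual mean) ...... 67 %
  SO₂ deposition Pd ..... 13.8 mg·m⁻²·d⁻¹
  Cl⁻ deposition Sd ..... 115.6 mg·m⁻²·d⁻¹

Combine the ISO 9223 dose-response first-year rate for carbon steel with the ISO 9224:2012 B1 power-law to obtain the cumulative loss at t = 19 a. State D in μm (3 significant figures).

carbon steel: f(T) = +0.150·(T−10) [T≤10 °C] = -2.0400
  sulphur-dioxide contribution → 3.441 μm/a
  chloride contribution → 15.32 μm/a
  ⇒ r_corr(carbon steel) = 18.76 μm/a
Power-law: D(19) = r_corr · 19^0.523
  D(19) = 18.76 × 19^0.523 = 18.76 × 4.664 = 87.52 μm

D(19) = 87.5 μm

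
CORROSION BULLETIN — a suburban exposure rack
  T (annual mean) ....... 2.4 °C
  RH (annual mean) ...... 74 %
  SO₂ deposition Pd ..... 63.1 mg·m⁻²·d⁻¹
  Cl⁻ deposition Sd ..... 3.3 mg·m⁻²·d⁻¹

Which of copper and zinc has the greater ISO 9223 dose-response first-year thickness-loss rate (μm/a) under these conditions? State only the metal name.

zinc

copper: f(T) = +0.126·(T−10) [T≤10 °C] = -0.9576
  SO₂ term: 0.0053·63.1^0.26·exp(0.059·74-0.9576) = 0.4705
  Cl⁻ term: 0.01025·3.3^0.27·exp(0.036·74+0.049·2.4) = 0.2284
  sum: 0.4705 + 0.2284 → r_corr = 0.6989 μm/a
zinc: T≤10 °C ⇒ hinge +0.038·(2.4−10) = -0.2888
  SO₂ term: 0.0129·63.1^0.44·exp(0.046·74-0.2888) = 1.801
  Cl⁻ term: 0.0175·3.3^0.57·exp(0.008·74+0.085·2.4) = 0.07661
  r_corr = 1.801 + 0.07661 = 1.878 μm/a
Ordering by μm/a: zinc (1.88) > copper (0.699)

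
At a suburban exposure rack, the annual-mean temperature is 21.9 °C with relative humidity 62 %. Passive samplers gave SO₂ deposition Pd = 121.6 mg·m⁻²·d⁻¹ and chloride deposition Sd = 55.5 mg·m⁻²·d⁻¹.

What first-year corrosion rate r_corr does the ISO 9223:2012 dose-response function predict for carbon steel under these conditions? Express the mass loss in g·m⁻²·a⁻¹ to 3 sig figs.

r_corr = 486 g·m⁻²·a⁻¹

carbon steel: temperature factor f = -0.054·(11.9) = -0.6426
  sulphur-dioxide contribution → 39.05 μm/a
  chloride contribution → 22.86 μm/a
  ⇒ r_corr(carbon steel) = 61.91 μm/a
Convert to mass loss: 61.91 μm/a × 7.85 g/cm³ = 486 g·m⁻²·a⁻¹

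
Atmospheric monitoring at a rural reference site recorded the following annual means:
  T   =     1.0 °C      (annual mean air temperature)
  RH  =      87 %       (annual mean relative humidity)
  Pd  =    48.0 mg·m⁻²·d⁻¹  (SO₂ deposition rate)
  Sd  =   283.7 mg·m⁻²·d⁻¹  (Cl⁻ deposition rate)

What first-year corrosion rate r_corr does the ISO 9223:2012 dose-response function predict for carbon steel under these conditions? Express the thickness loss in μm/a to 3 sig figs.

carbon steel: temperature factor f = +0.150·(-9.0) = -1.3500
  Pd branch = 1.77·Pd^0.52·e^(0.02·RH+f) = 19.57 μm/a
  Sd branch = 0.102·Sd^0.62·e^(0.033·RH+0.04·T) = 62.17 μm/a
  sum: 19.57 + 62.17 → r_corr = 81.74 μm/a

r_corr = 81.7 μm/a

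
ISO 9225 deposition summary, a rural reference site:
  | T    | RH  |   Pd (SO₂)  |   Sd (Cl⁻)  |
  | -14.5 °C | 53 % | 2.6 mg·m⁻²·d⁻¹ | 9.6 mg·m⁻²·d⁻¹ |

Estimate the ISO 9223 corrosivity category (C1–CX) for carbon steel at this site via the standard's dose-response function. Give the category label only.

C2

carbon steel: temperature factor f = +0.150·(-24.5) = -3.6750
  SO₂ term: 1.77·2.6^0.52·exp(0.02·53-3.6750) = 0.2129
  Sd branch = 0.102·Sd^0.62·e^(0.033·RH+0.04·T) = 1.334 μm/a
  sum: 0.2129 + 1.334 → r_corr = 1.547 μm/a
1.55 μm/a falls in (1.3, 25] for carbon steel → category C2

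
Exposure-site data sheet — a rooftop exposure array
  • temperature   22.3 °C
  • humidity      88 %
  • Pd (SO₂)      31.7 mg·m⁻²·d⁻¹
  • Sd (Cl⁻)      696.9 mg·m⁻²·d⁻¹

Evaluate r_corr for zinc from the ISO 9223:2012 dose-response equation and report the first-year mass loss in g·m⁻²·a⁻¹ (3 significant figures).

zinc: f(T) = -0.071·(T−10) [T>10 °C] = -0.8733
  SO₂ term: 0.0129·31.7^0.44·exp(0.046·88-0.8733) = 1.412
  Sd branch = 0.0175·Sd^0.57·e^(0.008·RH+0.085·T) = 9.831 μm/a
  sum: 1.412 + 9.831 → r_corr = 11.24 μm/a
Convert to mass loss: 11.24 μm/a × 7.14 g/cm³ = 80.27 g·m⁻²·a⁻¹

r_corr = 80.3 g·m⁻²·a⁻¹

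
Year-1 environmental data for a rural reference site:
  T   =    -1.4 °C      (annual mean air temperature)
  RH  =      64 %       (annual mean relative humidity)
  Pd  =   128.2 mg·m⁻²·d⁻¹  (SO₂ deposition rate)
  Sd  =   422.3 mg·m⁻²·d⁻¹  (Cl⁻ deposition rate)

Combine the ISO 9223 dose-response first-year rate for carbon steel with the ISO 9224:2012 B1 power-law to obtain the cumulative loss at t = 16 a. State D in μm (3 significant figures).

carbon steel: f(T) = +0.150·(T−10) [T≤10 °C] = -1.7100
  Pd branch = 1.77·Pd^0.52·e^(0.02·RH+f) = 14.37 μm/a
  Sd branch = 0.102·Sd^0.62·e^(0.033·RH+0.04·T) = 33.84 μm/a
  r_corr = 14.37 + 33.84 = 48.2 μm/a
ISO 9224: D(t) = r_corr · t^b with b = 0.523 (carbon steel, B1)
  D(16) = 48.2 × 16^0.523 = 48.2 × 4.263 = 205.5 μm

D(16) = 206 μm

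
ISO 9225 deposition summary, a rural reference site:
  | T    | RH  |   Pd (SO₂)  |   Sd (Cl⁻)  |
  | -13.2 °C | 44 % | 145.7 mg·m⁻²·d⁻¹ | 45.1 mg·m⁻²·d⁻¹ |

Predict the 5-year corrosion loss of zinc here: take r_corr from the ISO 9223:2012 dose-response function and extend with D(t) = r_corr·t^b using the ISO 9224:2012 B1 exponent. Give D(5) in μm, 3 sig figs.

zinc: T≤10 °C ⇒ hinge +0.038·(-13.2−10) = -0.8816
  SO₂ term: 0.0129·145.7^0.44·exp(0.046·44-0.8816) = 0.362
  Sd branch = 0.0175·Sd^0.57·e^(0.008·RH+0.085·T) = 0.07104 μm/a
  r_corr = 0.362 + 0.07104 = 0.433 μm/a
Long-term exponent b (ISO 9224 Table 2, B1) = 0.813
  D(5) = 0.433 × 5^0.813 = 0.433 × 3.701 = 1.602 μm

D(5) = 1.60 μm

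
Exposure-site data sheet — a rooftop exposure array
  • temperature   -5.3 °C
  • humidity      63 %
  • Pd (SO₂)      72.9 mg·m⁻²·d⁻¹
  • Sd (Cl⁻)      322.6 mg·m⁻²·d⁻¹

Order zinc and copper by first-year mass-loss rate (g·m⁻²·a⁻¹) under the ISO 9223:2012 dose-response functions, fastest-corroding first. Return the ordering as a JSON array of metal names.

["zinc", "copper"]

zinc: f(T) = +0.038·(T−10) [T≤10 °C] = -0.5814
  Pd branch = 0.0129·Pd^0.44·e^(0.046·RH+f) = 0.8635 μm/a
  Cl⁻ term: 0.0175·322.6^0.57·exp(0.008·63+0.085·-5.3) = 0.4968
  r_corr = 0.8635 + 0.4968 = 1.36 μm/a
  mass loss = 1.36 μm/a × 7.14 g/cm³ = 9.713 g·m⁻²·a⁻¹
copper: T≤10 °C ⇒ hinge +0.126·(-5.3−10) = -1.9278
  SO₂ term: 0.0053·72.9^0.26·exp(0.059·63-1.9278) = 0.09674
  Sd branch = 0.01025·Sd^0.27·e^(0.036·RH+0.049·T) = 0.3633 μm/a
  sum: 0.09674 + 0.3633 → r_corr = 0.46 μm/a
  mass loss = 0.46 μm/a × 8.96 g/cm³ = 4.122 g·m⁻²·a⁻¹
Ordering by g·m⁻²·a⁻¹: zinc (9.71) > copper (4.12)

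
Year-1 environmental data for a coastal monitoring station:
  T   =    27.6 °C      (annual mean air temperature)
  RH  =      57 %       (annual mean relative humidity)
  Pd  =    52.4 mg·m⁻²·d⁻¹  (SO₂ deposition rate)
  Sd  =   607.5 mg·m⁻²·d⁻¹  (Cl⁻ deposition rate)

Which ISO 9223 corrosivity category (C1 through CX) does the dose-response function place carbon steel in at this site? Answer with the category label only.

carbon steel: temperature factor f = -0.054·(17.6) = -0.9504
  sulphur-dioxide contribution → 16.76 μm/a
  chloride contribution → 107.3 μm/a
  ⇒ r_corr(carbon steel) = 124.1 μm/a
124 μm/a falls in (80, 200] for carbon steel → category C5

C5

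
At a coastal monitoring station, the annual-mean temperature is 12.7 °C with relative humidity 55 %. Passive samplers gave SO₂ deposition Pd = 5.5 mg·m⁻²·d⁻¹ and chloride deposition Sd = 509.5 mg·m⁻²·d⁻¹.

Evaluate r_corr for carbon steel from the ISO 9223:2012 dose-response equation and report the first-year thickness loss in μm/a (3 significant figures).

carbon steel: T>10 °C ⇒ hinge -0.054·(12.7−10) = -0.1458
  Pd branch = 1.77·Pd^0.52·e^(0.02·RH+f) = 11.15 μm/a
  Cl⁻ term: 0.102·509.5^0.62·exp(0.033·55+0.04·12.7) = 49.65
  r_corr = 11.15 + 49.65 = 60.8 μm/a

r_corr = 60.8 μm/a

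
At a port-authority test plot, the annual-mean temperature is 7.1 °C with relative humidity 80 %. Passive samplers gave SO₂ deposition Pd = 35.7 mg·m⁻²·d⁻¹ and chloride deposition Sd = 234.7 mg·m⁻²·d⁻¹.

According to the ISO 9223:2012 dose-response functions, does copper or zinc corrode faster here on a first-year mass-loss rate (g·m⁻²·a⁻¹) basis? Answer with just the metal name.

copper: temperature factor f = +0.126·(-2.9) = -0.3654
  Pd branch = 0.0053·Pd^0.26·e^(0.059·RH+f) = 1.045 μm/a
  Sd branch = 0.01025·Sd^0.27·e^(0.036·RH+0.049·T) = 1.129 μm/a
  r_corr = 1.045 + 1.129 = 2.174 μm/a
  mass loss = 2.174 μm/a × 8.96 g/cm³ = 19.48 g·m⁻²·a⁻¹
zinc: T≤10 °C ⇒ hinge +0.038·(7.1−10) = -0.1102
  Pd branch = 0.0129·Pd^0.44·e^(0.046·RH+f) = 2.209 μm/a
  Cl⁻ term: 0.0175·234.7^0.57·exp(0.008·80+0.085·7.1) = 1.362
  r_corr = 2.209 + 1.362 = 3.571 μm/a
  mass loss = 3.571 μm/a × 7.14 g/cm³ = 25.5 g·m⁻²·a⁻¹
Ordering by g·m⁻²·a⁻¹: zinc (25.5) > copper (19.5)

zinc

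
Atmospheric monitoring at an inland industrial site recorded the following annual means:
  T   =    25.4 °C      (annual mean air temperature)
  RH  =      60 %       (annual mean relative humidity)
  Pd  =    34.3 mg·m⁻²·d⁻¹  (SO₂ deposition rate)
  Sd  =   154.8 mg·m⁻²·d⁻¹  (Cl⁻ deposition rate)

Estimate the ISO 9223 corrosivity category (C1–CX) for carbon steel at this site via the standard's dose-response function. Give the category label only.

carbon steel: T>10 °C ⇒ hinge -0.054·(25.4−10) = -0.8316
  Pd branch = 1.77·Pd^0.52·e^(0.02·RH+f) = 16.08 μm/a
  Cl⁻ term: 0.102·154.8^0.62·exp(0.033·60+0.04·25.4) = 46.49
  r_corr = 16.08 + 46.49 = 62.58 μm/a
Category bounds: 50…80 μm/a bracket r_corr ⇒ C4

C4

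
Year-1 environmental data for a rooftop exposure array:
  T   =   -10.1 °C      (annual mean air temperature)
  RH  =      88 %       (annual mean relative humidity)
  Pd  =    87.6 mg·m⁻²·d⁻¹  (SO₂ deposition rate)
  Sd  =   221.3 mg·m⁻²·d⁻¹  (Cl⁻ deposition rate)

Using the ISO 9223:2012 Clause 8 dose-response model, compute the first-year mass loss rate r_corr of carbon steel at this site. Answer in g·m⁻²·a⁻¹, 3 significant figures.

carbon steel: temperature factor f = +0.150·(-20.1) = -3.0150
  sulphur-dioxide contribution → 5.165 μm/a
  chloride contribution → 35.34 μm/a
  total first-year rate 40.5 μm/a
Convert to mass loss: 40.5 μm/a × 7.85 g/cm³ = 317.9 g·m⁻²·a⁻¹

r_corr = 318 g·m⁻²·a⁻¹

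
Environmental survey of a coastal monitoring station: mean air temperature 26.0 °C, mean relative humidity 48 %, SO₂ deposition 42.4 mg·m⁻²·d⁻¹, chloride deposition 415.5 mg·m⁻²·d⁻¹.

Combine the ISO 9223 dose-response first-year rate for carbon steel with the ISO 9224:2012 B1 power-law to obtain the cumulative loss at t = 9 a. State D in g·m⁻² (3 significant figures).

carbon steel: temperature factor f = -0.054·(16.0) = -0.8640
  SO₂ term: 1.77·42.4^0.52·exp(0.02·48-0.8640) = 13.67
  Sd branch = 0.102·Sd^0.62·e^(0.033·RH+0.04·T) = 59.12 μm/a
  sum: 13.67 + 59.12 → r_corr = 72.79 μm/a
Power-law: D(9) = r_corr · 9^0.523
  D(9) = 72.79 × 9^0.523 = 72.79 × 3.156 = 229.7 μm
  Mass loss = 229.7 μm × 7.85 g/cm³ = 1803 g·m⁻²

D(9) = 1.80e+03 g·m⁻²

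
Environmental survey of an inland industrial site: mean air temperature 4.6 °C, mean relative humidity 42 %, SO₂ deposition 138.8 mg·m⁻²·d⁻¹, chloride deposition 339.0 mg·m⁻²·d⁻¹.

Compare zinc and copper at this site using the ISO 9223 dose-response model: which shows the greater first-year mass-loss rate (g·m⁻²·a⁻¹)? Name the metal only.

zinc

zinc: temperature factor f = +0.038·(-5.4) = -0.2052
  sulphur-dioxide contribution → 0.6356 μm/a
  chloride contribution → 1.002 μm/a
  total first-year rate 1.638 μm/a
  mass loss = 1.638 μm/a × 7.14 g/cm³ = 11.69 g·m⁻²·a⁻¹
copper: T≤10 °C ⇒ hinge +0.126·(4.6−10) = -0.6804
  sulphur-dioxide contribution → 0.1153 μm/a
  chloride contribution → 0.2808 μm/a
  ⇒ r_corr(copper) = 0.3962 μm/a
  mass loss = 0.3962 μm/a × 8.96 g/cm³ = 3.55 g·m⁻²·a⁻¹
Ordering by g·m⁻²·a⁻¹: zinc (11.7) > copper (3.55)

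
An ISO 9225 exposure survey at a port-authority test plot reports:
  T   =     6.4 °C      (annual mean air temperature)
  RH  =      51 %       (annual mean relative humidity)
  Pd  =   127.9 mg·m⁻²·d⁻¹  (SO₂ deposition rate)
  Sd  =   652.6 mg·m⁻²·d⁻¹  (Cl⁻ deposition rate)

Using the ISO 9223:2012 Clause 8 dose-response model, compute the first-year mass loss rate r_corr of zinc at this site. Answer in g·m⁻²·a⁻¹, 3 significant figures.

r_corr = 20.1 g·m⁻²·a⁻¹

zinc: temperature factor f = +0.038·(-3.6) = -0.1368
  SO₂ term: 0.0129·127.9^0.44·exp(0.046·51-0.1368) = 0.9932
  Sd branch = 0.0175·Sd^0.57·e^(0.008·RH+0.085·T) = 1.823 μm/a
  sum: 0.9932 + 1.823 → r_corr = 2.816 μm/a
Convert to mass loss: 2.816 μm/a × 7.14 g/cm³ = 20.11 g·m⁻²·a⁻¹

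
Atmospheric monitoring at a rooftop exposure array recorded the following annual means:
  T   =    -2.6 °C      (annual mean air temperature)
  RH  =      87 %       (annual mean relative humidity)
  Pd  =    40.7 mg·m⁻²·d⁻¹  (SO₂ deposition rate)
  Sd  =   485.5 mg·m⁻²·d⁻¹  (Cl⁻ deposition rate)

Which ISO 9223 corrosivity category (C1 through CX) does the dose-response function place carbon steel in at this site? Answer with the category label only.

carbon steel: f(T) = +0.150·(T−10) [T≤10 °C] = -1.8900
  SO₂ term: 1.77·40.7^0.52·exp(0.02·87-1.8900) = 10.47
  Sd branch = 0.102·Sd^0.62·e^(0.033·RH+0.04·T) = 75.12 μm/a
  r_corr = 10.47 + 75.12 = 85.58 μm/a
ISO 9223 Table 2 (carbon steel): 80 < 85.6 ≤ 200 μm/a ⇒ C5

C5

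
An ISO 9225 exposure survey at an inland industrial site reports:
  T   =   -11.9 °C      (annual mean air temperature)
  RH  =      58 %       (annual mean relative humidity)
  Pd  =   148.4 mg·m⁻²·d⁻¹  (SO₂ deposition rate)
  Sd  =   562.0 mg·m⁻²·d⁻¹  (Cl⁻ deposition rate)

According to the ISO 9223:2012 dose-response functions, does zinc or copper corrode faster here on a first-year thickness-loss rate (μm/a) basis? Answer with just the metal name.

zinc

zinc: f(T) = +0.038·(T−10) [T≤10 °C] = -0.8322
  Pd branch = 0.0129·Pd^0.44·e^(0.046·RH+f) = 0.73 μm/a
  Cl⁻ term: 0.0175·562.0^0.57·exp(0.008·58+0.085·-11.9) = 0.3738
  sum: 0.73 + 0.3738 → r_corr = 1.104 μm/a
copper: temperature factor f = +0.126·(-21.9) = -2.7594
  Pd branch = 0.0053·Pd^0.26·e^(0.059·RH+f) = 0.03772 μm/a
  Sd branch = 0.01025·Sd^0.27·e^(0.036·RH+0.049·T) = 0.2551 μm/a
  sum: 0.03772 + 0.2551 → r_corr = 0.2928 μm/a
Ordering by μm/a: zinc (1.1) > copper (0.293)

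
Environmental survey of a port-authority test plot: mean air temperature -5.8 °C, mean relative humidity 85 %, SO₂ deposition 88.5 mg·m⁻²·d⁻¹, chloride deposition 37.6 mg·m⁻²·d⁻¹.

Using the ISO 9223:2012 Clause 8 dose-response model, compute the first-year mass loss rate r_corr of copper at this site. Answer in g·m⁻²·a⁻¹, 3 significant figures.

copper: temperature factor f = +0.126·(-15.8) = -1.9908
  SO₂ term: 0.0053·88.5^0.26·exp(0.059·85-1.9908) = 0.3498
  Sd branch = 0.01025·Sd^0.27·e^(0.036·RH+0.049·T) = 0.4381 μm/a
  sum: 0.3498 + 0.4381 → r_corr = 0.7879 μm/a
Convert to mass loss: 0.7879 μm/a × 8.96 g/cm³ = 7.06 g·m⁻²·a⁻¹

r_corr = 7.06 g·m⁻²·a⁻¹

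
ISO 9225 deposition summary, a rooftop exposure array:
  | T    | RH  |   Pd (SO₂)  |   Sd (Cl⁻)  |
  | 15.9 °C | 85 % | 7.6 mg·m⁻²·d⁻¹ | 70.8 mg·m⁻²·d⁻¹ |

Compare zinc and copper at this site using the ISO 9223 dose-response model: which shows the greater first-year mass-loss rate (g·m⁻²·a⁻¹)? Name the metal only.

copper

zinc: temperature factor f = -0.071·(5.9) = -0.4189
  Pd branch = 0.0129·Pd^0.44·e^(0.046·RH+f) = 1.034 μm/a
  Sd branch = 0.0175·Sd^0.57·e^(0.008·RH+0.085·T) = 1.513 μm/a
  sum: 1.034 + 1.513 → r_corr = 2.546 μm/a
  mass loss = 2.546 μm/a × 7.14 g/cm³ = 18.18 g·m⁻²·a⁻¹
copper: temperature factor f = -0.080·(5.9) = -0.4720
  Pd branch = 0.0053·Pd^0.26·e^(0.059·RH+f) = 0.8439 μm/a
  Cl⁻ term: 0.01025·70.8^0.27·exp(0.036·85+0.049·15.9) = 1.505
  r_corr = 0.8439 + 1.505 = 2.349 μm/a
  mass loss = 2.349 μm/a × 8.96 g/cm³ = 21.05 g·m⁻²·a⁻¹
Ordering by g·m⁻²·a⁻¹: copper (21) > zinc (18.2)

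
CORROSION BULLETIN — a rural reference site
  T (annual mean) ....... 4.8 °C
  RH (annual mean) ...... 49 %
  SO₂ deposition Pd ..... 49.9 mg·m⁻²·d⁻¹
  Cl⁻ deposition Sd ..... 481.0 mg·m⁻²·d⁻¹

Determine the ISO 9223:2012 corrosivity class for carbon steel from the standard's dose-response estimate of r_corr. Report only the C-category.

carbon steel: temperature factor f = +0.150·(-5.2) = -0.7800
  SO₂ term: 1.77·49.9^0.52·exp(0.02·49-0.7800) = 16.51
  Cl⁻ term: 0.102·481.0^0.62·exp(0.033·49+0.04·4.8) = 28.65
  r_corr = 16.51 + 28.65 = 45.17 μm/a
Category bounds: 25…50 μm/a bracket r_corr ⇒ C3

C3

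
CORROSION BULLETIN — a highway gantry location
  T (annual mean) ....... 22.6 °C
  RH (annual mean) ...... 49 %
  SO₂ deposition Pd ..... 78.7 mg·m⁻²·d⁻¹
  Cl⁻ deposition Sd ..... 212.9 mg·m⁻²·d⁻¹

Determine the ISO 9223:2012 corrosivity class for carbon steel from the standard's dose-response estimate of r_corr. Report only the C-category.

carbon steel: temperature factor f = -0.054·(12.6) = -0.6804
  Pd branch = 1.77·Pd^0.52·e^(0.02·RH+f) = 23.12 μm/a
  Sd branch = 0.102·Sd^0.62·e^(0.033·RH+0.04·T) = 35.23 μm/a
  sum: 23.12 + 35.23 → r_corr = 58.35 μm/a
Category bounds: 50…80 μm/a bracket r_corr ⇒ C4

C4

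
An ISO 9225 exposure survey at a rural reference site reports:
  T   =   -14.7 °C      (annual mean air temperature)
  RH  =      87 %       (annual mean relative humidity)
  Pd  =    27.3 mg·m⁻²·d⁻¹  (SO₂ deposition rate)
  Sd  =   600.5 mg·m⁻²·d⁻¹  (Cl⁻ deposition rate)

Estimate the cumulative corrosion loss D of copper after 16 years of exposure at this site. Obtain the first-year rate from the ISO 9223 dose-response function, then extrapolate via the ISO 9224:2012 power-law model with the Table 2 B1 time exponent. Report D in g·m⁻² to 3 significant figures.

D(16) = 42.0 g·m⁻²

copper: temperature factor f = +0.126·(-24.7) = -3.1122
  SO₂ term: 0.0053·27.3^0.26·exp(0.059·87-3.1122) = 0.09447
  Sd branch = 0.01025·Sd^0.27·e^(0.036·RH+0.049·T) = 0.6431 μm/a
  sum: 0.09447 + 0.6431 → r_corr = 0.7376 μm/a
ISO 9224: D(t) = r_corr · t^b with b = 0.667 (copper, B1)
  D(16) = 0.7376 × 16^0.667 = 0.7376 × 6.355 = 4.688 μm
  Mass loss = 4.688 μm × 8.96 g/cm³ = 42 g·m⁻²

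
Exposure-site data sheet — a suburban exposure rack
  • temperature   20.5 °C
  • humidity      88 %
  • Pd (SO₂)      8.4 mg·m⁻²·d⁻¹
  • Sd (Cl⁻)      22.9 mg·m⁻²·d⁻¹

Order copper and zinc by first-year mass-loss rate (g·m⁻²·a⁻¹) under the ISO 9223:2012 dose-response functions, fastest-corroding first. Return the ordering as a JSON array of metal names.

copper: temperature factor f = -0.080·(10.5) = -0.8400
  Pd branch = 0.0053·Pd^0.26·e^(0.059·RH+f) = 0.7155 μm/a
  Sd branch = 0.01025·Sd^0.27·e^(0.036·RH+0.049·T) = 1.549 μm/a
  sum: 0.7155 + 1.549 → r_corr = 2.264 μm/a
  mass loss = 2.264 μm/a × 8.96 g/cm³ = 20.29 g·m⁻²·a⁻¹
zinc: T>10 °C ⇒ hinge -0.071·(20.5−10) = -0.7455
  Pd branch = 0.0129·Pd^0.44·e^(0.046·RH+f) = 0.8944 μm/a
  Cl⁻ term: 0.0175·22.9^0.57·exp(0.008·88+0.085·20.5) = 1.204
  r_corr = 0.8944 + 1.204 = 2.098 μm/a
  mass loss = 2.098 μm/a × 7.14 g/cm³ = 14.98 g·m⁻²·a⁻¹
Ordering by g·m⁻²·a⁻¹: copper (20.3) > zinc (15)

["copper", "zinc"]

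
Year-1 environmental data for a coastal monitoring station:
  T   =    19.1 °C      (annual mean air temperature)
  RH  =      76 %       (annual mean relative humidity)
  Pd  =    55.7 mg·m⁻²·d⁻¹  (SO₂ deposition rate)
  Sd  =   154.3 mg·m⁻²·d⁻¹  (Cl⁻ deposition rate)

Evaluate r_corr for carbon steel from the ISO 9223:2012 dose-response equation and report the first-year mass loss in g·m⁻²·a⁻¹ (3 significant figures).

carbon steel: f(T) = -0.054·(T−10) [T>10 °C] = -0.4914
  SO₂ term: 1.77·55.7^0.52·exp(0.02·76-0.4914) = 40.04
  Cl⁻ term: 0.102·154.3^0.62·exp(0.033·76+0.04·19.1) = 61.15
  r_corr = 40.04 + 61.15 = 101.2 μm/a
Convert to mass loss: 101.2 μm/a × 7.85 g/cm³ = 794.4 g·m⁻²·a⁻¹

r_corr = 794 g·m⁻²·a⁻¹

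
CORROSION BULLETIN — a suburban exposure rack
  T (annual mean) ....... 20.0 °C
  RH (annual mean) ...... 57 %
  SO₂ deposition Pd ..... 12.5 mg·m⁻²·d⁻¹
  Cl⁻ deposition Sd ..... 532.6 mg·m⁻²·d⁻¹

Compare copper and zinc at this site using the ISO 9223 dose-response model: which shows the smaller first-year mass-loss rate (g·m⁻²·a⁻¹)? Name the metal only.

copper: T>10 °C ⇒ hinge -0.080·(20.0−10) = -0.8000
  SO₂ term: 0.0053·12.5^0.26·exp(0.059·57-0.8000) = 0.1326
  Cl⁻ term: 0.01025·532.6^0.27·exp(0.036·57+0.049·20.0) = 1.158
  sum: 0.1326 + 1.158 → r_corr = 1.29 μm/a
  mass loss = 1.29 μm/a × 8.96 g/cm³ = 11.56 g·m⁻²·a⁻¹
zinc: temperature factor f = -0.071·(10.0) = -0.7100
  SO₂ term: 0.0129·12.5^0.44·exp(0.046·57-0.7100) = 0.2652
  Cl⁻ term: 0.0175·532.6^0.57·exp(0.008·57+0.085·20.0) = 5.413
  sum: 0.2652 + 5.413 → r_corr = 5.678 μm/a
  mass loss = 5.678 μm/a × 7.14 g/cm³ = 40.54 g·m⁻²·a⁻¹
Ordering by g·m⁻²·a⁻¹: zinc (40.5) > copper (11.6)

copper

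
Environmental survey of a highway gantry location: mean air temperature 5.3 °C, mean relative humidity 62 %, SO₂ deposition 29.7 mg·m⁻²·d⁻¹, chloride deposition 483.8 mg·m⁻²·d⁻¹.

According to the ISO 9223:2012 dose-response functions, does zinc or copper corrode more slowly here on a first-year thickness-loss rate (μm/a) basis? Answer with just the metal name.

zinc: T≤10 °C ⇒ hinge +0.038·(5.3−10) = -0.1786
  SO₂ term: 0.0129·29.7^0.44·exp(0.046·62-0.1786) = 0.8311
  Cl⁻ term: 0.0175·483.8^0.57·exp(0.008·62+0.085·5.3) = 1.529
  r_corr = 0.8311 + 1.529 = 2.36 μm/a
copper: T≤10 °C ⇒ hinge +0.126·(5.3−10) = -0.5922
  SO₂ term: 0.0053·29.7^0.26·exp(0.059·62-0.5922) = 0.2746
  Cl⁻ term: 0.01025·483.8^0.27·exp(0.036·62+0.049·5.3) = 0.6572
  sum: 0.2746 + 0.6572 → r_corr = 0.9318 μm/a
Ordering by μm/a: zinc (2.36) > copper (0.932)

copper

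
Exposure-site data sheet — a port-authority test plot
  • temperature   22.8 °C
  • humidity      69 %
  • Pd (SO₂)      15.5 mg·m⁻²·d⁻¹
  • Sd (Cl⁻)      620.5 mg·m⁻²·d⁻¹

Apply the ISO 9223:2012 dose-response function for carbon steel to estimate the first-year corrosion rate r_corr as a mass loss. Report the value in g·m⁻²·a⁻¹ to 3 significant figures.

carbon steel: f(T) = -0.054·(T−10) [T>10 °C] = -0.6912
  SO₂ term: 1.77·15.5^0.52·exp(0.02·69-0.6912) = 14.66
  Cl⁻ term: 0.102·620.5^0.62·exp(0.033·69+0.04·22.8) = 133.4
  r_corr = 14.66 + 133.4 = 148 μm/a
Convert to mass loss: 148 μm/a × 7.85 g/cm³ = 1162 g·m⁻²·a⁻¹

r_corr = 1.16e+03 g·m⁻²·a⁻¹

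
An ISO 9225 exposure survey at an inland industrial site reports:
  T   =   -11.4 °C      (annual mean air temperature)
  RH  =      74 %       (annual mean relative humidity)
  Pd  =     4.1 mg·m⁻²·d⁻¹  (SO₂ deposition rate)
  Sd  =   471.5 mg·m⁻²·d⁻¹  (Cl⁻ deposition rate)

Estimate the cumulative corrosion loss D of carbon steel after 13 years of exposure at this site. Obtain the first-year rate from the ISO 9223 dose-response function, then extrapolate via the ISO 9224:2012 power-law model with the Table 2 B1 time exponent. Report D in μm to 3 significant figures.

D(13) = 132 μm

carbon steel: f(T) = +0.150·(T−10) [T≤10 °C] = -3.2100
  SO₂ term: 1.77·4.1^0.52·exp(0.02·74-3.2100) = 0.6536
  Sd branch = 0.102·Sd^0.62·e^(0.033·RH+0.04·T) = 33.78 μm/a
  sum: 0.6536 + 33.78 → r_corr = 34.43 μm/a
Power-law: D(13) = r_corr · 13^0.523
  D(13) = 34.43 × 13^0.523 = 34.43 × 3.825 = 131.7 μm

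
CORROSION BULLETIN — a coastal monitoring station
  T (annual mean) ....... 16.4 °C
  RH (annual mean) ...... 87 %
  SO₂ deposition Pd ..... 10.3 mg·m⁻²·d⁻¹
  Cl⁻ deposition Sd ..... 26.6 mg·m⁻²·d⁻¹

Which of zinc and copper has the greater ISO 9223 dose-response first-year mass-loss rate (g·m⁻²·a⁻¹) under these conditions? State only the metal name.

copper

zinc: T>10 °C ⇒ hinge -0.071·(16.4−10) = -0.4544
  SO₂ term: 0.0129·10.3^0.44·exp(0.046·87-0.4544) = 1.25
  Sd branch = 0.0175·Sd^0.57·e^(0.008·RH+0.085·T) = 0.9181 μm/a
  sum: 1.25 + 0.9181 → r_corr = 2.168 μm/a
  mass loss = 2.168 μm/a × 7.14 g/cm³ = 15.48 g·m⁻²·a⁻¹
copper: f(T) = -0.080·(T−10) [T>10 °C] = -0.5120
  Pd branch = 0.0053·Pd^0.26·e^(0.059·RH+f) = 0.9874 μm/a
  Sd branch = 0.01025·Sd^0.27·e^(0.036·RH+0.049·T) = 1.272 μm/a
  r_corr = 0.9874 + 1.272 = 2.26 μm/a
  mass loss = 2.26 μm/a × 8.96 g/cm³ = 20.25 g·m⁻²·a⁻¹
Ordering by g·m⁻²·a⁻¹: copper (20.2) > zinc (15.5)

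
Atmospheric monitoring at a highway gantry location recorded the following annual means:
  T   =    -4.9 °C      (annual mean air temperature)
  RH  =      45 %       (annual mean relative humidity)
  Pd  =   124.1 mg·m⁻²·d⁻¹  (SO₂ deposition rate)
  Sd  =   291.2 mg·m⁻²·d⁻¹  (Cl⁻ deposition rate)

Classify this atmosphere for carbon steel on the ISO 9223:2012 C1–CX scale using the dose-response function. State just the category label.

carbon steel: temperature factor f = +0.150·(-14.9) = -2.2350
  Pd branch = 1.77·Pd^0.52·e^(0.02·RH+f) = 5.714 μm/a
  Sd branch = 0.102·Sd^0.62·e^(0.033·RH+0.04·T) = 12.48 μm/a
  r_corr = 5.714 + 12.48 = 18.19 μm/a
ISO 9223 Table 2 (carbon steel): 1.3 < 18.2 ≤ 25 μm/a ⇒ C2

C2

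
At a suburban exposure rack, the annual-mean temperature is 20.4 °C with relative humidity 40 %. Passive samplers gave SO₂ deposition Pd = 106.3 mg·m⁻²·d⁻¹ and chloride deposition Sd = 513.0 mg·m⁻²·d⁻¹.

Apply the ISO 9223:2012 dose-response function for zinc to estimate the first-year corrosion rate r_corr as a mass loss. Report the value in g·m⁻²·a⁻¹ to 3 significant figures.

zinc: f(T) = -0.071·(T−10) [T>10 °C] = -0.7384
  SO₂ term: 0.0129·106.3^0.44·exp(0.046·40-0.7384) = 0.3025
  Cl⁻ term: 0.0175·513.0^0.57·exp(0.008·40+0.085·20.4) = 4.785
  r_corr = 0.3025 + 4.785 = 5.087 μm/a
Convert to mass loss: 5.087 μm/a × 7.14 g/cm³ = 36.32 g·m⁻²·a⁻¹

r_corr = 36.3 g·m⁻²·a⁻¹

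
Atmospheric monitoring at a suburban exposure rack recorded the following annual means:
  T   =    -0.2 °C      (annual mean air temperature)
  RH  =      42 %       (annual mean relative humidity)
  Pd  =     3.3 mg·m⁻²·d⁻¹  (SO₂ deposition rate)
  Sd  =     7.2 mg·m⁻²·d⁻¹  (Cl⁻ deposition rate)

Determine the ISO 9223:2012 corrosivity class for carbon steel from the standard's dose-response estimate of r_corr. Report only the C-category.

carbon steel: f(T) = +0.150·(T−10) [T≤10 °C] = -1.5300
  SO₂ term: 1.77·3.3^0.52·exp(0.02·42-1.5300) = 1.652
  Cl⁻ term: 0.102·7.2^0.62·exp(0.033·42+0.04·-0.2) = 1.376
  r_corr = 1.652 + 1.376 = 3.028 μm/a
3.03 μm/a falls in (1.3, 25] for carbon steel → category C2

C2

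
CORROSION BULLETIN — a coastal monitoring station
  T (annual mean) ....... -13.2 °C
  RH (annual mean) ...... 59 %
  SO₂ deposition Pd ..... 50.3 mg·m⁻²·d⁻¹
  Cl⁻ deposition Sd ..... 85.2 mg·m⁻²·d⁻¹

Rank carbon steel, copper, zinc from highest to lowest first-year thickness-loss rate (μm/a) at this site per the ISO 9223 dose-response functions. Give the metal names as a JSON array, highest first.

carbon steel: f(T) = +0.150·(T−10) [T≤10 °C] = -3.4800
  SO₂ term: 1.77·50.3^0.52·exp(0.02·59-3.4800) = 1.361
  Cl⁻ term: 0.102·85.2^0.62·exp(0.033·59+0.04·-13.2) = 6.633
  r_corr = 1.361 + 6.633 = 7.995 μm/a
copper: temperature factor f = +0.126·(-23.2) = -2.9232
  Pd branch = 0.0053·Pd^0.26·e^(0.059·RH+f) = 0.02564 μm/a
  Cl⁻ term: 0.01025·85.2^0.27·exp(0.036·59+0.049·-13.2) = 0.1491
  r_corr = 0.02564 + 0.1491 = 0.1747 μm/a
zinc: f(T) = +0.038·(T−10) [T≤10 °C] = -0.8816
  SO₂ term: 0.0129·50.3^0.44·exp(0.046·59-0.8816) = 0.4519
  Cl⁻ term: 0.0175·85.2^0.57·exp(0.008·59+0.085·-13.2) = 0.1151
  sum: 0.4519 + 0.1151 → r_corr = 0.567 μm/a
Ordering by μm/a: carbon steel (7.99) > zinc (0.567) > copper (0.175)

["carbon steel", "zinc", "copper"]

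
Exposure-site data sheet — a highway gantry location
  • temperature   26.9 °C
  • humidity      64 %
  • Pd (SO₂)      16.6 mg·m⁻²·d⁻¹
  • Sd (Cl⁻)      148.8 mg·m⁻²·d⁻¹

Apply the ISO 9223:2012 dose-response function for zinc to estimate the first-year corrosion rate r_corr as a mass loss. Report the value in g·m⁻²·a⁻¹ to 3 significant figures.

zinc: f(T) = -0.071·(T−10) [T>10 °C] = -1.1999
  SO₂ term: 0.0129·16.6^0.44·exp(0.046·64-1.1999) = 0.254
  Sd branch = 0.0175·Sd^0.57·e^(0.008·RH+0.085·T) = 4.975 μm/a
  r_corr = 0.254 + 4.975 = 5.229 μm/a
Convert to mass loss: 5.229 μm/a × 7.14 g/cm³ = 37.34 g·m⁻²·a⁻¹

r_corr = 37.3 g·m⁻²·a⁻¹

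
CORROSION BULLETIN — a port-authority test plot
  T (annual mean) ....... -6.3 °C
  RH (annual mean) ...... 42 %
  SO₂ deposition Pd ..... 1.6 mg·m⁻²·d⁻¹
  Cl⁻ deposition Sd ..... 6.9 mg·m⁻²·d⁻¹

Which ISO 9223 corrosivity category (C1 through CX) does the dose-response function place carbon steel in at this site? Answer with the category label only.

carbon steel: T≤10 °C ⇒ hinge +0.150·(-6.3−10) = -2.4450
  SO₂ term: 1.77·1.6^0.52·exp(0.02·42-2.4450) = 0.454
  Sd branch = 0.102·Sd^0.62·e^(0.033·RH+0.04·T) = 1.05 μm/a
  sum: 0.454 + 1.05 → r_corr = 1.504 μm/a
ISO 9223 Table 2 (carbon steel): 1.3 < 1.5 ≤ 25 μm/a ⇒ C2

C2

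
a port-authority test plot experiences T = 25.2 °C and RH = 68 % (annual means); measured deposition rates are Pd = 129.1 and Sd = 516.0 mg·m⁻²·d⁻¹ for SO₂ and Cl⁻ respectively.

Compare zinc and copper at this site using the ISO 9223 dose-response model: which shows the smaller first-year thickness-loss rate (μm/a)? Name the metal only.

copper

zinc: f(T) = -0.071·(T−10) [T>10 °C] = -1.0792
  Pd branch = 0.0129·Pd^0.44·e^(0.046·RH+f) = 0.8495 μm/a
  Cl⁻ term: 0.0175·516.0^0.57·exp(0.008·68+0.085·25.2) = 9.032
  sum: 0.8495 + 9.032 → r_corr = 9.881 μm/a
copper: T>10 °C ⇒ hinge -0.080·(25.2−10) = -1.2160
  Pd branch = 0.0053·Pd^0.26·e^(0.059·RH+f) = 0.3072 μm/a
  Cl⁻ term: 0.01025·516.0^0.27·exp(0.036·68+0.049·25.2) = 2.201
  sum: 0.3072 + 2.201 → r_corr = 2.508 μm/a
Ordering by μm/a: zinc (9.88) > copper (2.51)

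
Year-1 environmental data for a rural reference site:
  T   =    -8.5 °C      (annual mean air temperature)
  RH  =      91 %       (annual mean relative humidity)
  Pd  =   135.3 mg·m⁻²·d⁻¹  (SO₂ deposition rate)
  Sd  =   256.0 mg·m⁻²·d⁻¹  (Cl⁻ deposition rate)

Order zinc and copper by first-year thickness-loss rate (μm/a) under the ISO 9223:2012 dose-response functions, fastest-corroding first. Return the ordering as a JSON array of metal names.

zinc: T≤10 °C ⇒ hinge +0.038·(-8.5−10) = -0.7030
  Pd branch = 0.0129·Pd^0.44·e^(0.046·RH+f) = 3.639 μm/a
  Sd branch = 0.0175·Sd^0.57·e^(0.008·RH+0.085·T) = 0.4151 μm/a
  r_corr = 3.639 + 0.4151 = 4.054 μm/a
copper: T≤10 °C ⇒ hinge +0.126·(-8.5−10) = -2.3310
  Pd branch = 0.0053·Pd^0.26·e^(0.059·RH+f) = 0.3961 μm/a
  Cl⁻ term: 0.01025·256.0^0.27·exp(0.036·91+0.049·-8.5) = 0.7995
  r_corr = 0.3961 + 0.7995 = 1.196 μm/a
Ordering by μm/a: zinc (4.05) > copper (1.2)

["zinc", "copper"]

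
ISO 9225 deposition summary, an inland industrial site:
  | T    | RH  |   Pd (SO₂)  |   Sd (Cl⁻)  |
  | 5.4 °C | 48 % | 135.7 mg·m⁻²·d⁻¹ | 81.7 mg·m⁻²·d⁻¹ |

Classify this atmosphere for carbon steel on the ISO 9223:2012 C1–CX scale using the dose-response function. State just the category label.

C3

carbon steel: temperature factor f = +0.150·(-4.6) = -0.6900
  SO₂ term: 1.77·135.7^0.52·exp(0.02·48-0.6900) = 29.8
  Sd branch = 0.102·Sd^0.62·e^(0.033·RH+0.04·T) = 9.46 μm/a
  sum: 29.8 + 9.46 → r_corr = 39.26 μm/a
Category bounds: 25…50 μm/a bracket r_corr ⇒ C3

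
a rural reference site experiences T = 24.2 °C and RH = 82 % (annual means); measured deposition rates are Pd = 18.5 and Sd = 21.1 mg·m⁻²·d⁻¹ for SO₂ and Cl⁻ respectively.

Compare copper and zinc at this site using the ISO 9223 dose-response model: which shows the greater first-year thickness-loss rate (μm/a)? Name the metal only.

copper: T>10 °C ⇒ hinge -0.080·(24.2−10) = -1.1360
  Pd branch = 0.0053·Pd^0.26·e^(0.059·RH+f) = 0.4587 μm/a
  Sd branch = 0.01025·Sd^0.27·e^(0.036·RH+0.049·T) = 1.463 μm/a
  sum: 0.4587 + 1.463 → r_corr = 1.922 μm/a
zinc: f(T) = -0.071·(T−10) [T>10 °C] = -1.0082
  Pd branch = 0.0129·Pd^0.44·e^(0.046·RH+f) = 0.7387 μm/a
  Sd branch = 0.0175·Sd^0.57·e^(0.008·RH+0.085·T) = 1.5 μm/a
  sum: 0.7387 + 1.5 → r_corr = 2.239 μm/a
Ordering by μm/a: zinc (2.24) > copper (1.92)

zinc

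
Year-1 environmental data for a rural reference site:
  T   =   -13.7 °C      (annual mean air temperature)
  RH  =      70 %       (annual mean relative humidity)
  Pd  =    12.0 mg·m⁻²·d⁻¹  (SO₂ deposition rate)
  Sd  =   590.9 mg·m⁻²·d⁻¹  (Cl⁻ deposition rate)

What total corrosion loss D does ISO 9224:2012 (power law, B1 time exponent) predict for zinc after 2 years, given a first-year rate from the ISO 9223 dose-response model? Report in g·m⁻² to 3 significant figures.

D(2) = 9.47 g·m⁻²

zinc: f(T) = +0.038·(T−10) [T≤10 °C] = -0.9006
  SO₂ term: 0.0129·12.0^0.44·exp(0.046·70-0.9006) = 0.3915
  Cl⁻ term: 0.0175·590.9^0.57·exp(0.008·70+0.085·-13.7) = 0.3633
  r_corr = 0.3915 + 0.3633 = 0.7548 μm/a
ISO 9224: D(t) = r_corr · t^b with b = 0.813 (zinc, B1)
  D(2) = 0.7548 × 2^0.813 = 0.7548 × 1.757 = 1.326 μm
  Mass loss = 1.326 μm × 7.14 g/cm³ = 9.468 g·m⁻²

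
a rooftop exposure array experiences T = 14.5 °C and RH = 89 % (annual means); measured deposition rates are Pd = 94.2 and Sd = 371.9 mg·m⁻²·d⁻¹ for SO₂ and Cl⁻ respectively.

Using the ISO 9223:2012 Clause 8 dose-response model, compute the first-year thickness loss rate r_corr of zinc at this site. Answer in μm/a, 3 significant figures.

zinc: T>10 °C ⇒ hinge -0.071·(14.5−10) = -0.3195
  sulphur-dioxide contribution → 4.154 μm/a
  chloride contribution → 3.57 μm/a
  ⇒ r_corr(zinc) = 7.724 μm/a

r_corr = 7.72 μm/a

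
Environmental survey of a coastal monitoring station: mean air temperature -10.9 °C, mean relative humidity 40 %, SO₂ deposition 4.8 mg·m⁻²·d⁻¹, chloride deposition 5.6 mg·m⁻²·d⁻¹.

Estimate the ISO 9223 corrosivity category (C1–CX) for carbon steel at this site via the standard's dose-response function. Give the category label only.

C1

carbon steel: temperature factor f = +0.150·(-20.9) = -3.1350
  sulphur-dioxide contribution → 0.3874 μm/a
  chloride contribution → 0.7184 μm/a
  total first-year rate 1.106 μm/a
ISO 9223 Table 2 (carbon steel): 0 < 1.11 ≤ 1.3 μm/a ⇒ C1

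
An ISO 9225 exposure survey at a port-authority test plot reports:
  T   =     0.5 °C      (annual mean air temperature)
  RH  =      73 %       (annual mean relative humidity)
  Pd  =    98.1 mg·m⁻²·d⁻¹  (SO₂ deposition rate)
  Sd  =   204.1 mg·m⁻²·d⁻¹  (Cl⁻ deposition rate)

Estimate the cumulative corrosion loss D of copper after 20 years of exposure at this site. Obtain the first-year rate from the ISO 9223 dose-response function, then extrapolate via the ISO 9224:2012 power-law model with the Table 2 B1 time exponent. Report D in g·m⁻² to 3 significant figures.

copper: temperature factor f = +0.126·(-9.5) = -1.1970
  Pd branch = 0.0053·Pd^0.26·e^(0.059·RH+f) = 0.3915 μm/a
  Sd branch = 0.01025·Sd^0.27·e^(0.036·RH+0.049·T) = 0.6114 μm/a
  sum: 0.3915 + 0.6114 → r_corr = 1.003 μm/a
ISO 9224: D(t) = r_corr · t^b with b = 0.667 (copper, B1)
  D(20) = 1.003 × 20^0.667 = 1.003 × 7.375 = 7.397 μm
  Mass loss = 7.397 μm × 8.96 g/cm³ = 66.28 g·m⁻²

D(20) = 66.3 g·m⁻²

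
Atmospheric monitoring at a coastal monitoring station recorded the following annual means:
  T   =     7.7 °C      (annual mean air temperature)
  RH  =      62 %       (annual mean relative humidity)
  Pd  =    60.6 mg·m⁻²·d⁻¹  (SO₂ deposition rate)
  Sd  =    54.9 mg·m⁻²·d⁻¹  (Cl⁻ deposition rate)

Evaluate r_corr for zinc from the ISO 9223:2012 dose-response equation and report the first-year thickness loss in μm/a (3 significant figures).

zinc: T≤10 °C ⇒ hinge +0.038·(7.7−10) = -0.0874
  sulphur-dioxide contribution → 1.246 μm/a
  chloride contribution → 0.5423 μm/a
  ⇒ r_corr(zinc) = 1.788 μm/a

r_corr = 1.79 μm/a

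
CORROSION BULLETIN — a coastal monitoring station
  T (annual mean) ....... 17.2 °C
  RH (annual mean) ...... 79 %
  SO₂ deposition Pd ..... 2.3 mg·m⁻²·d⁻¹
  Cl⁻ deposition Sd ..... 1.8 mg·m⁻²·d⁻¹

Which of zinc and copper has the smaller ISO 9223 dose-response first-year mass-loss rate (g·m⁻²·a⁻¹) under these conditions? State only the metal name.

zinc

zinc: f(T) = -0.071·(T−10) [T>10 °C] = -0.5112
  Pd branch = 0.0129·Pd^0.44·e^(0.046·RH+f) = 0.4226 μm/a
  Sd branch = 0.0175·Sd^0.57·e^(0.008·RH+0.085·T) = 0.1986 μm/a
  r_corr = 0.4226 + 0.1986 = 0.6212 μm/a
  mass loss = 0.6212 μm/a × 7.14 g/cm³ = 4.436 g·m⁻²·a⁻¹
copper: T>10 °C ⇒ hinge -0.080·(17.2−10) = -0.5760
  SO₂ term: 0.0053·2.3^0.26·exp(0.059·79-0.5760) = 0.3912
  Cl⁻ term: 0.01025·1.8^0.27·exp(0.036·79+0.049·17.2) = 0.4795
  r_corr = 0.3912 + 0.4795 = 0.8707 μm/a
  mass loss = 0.8707 μm/a × 8.96 g/cm³ = 7.802 g·m⁻²·a⁻¹
Ordering by g·m⁻²·a⁻¹: copper (7.8) > zinc (4.44)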